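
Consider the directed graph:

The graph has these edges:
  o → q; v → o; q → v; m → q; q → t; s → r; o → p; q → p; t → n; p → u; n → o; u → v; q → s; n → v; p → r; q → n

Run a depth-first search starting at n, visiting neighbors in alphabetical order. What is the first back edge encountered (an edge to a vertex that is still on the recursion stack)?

v->o

DFS from n (visiting neighbors in alphabetical order); mark gray on enter, black on exit:
n gray
  o gray
    p gray
      r gray
      r black
      u gray
        v gray
          v→o: o is gray → back edge
First back edge: v → o.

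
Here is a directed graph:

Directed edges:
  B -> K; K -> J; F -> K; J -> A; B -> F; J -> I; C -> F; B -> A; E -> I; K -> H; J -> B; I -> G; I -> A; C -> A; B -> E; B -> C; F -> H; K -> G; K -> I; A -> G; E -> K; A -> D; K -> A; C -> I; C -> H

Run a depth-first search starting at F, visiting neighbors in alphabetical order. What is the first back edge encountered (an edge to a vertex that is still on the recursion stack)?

DFS from F (visiting neighbors in alphabetical order); mark gray on enter, black on exit:
F gray
  H gray
  H black
  K gray
    A gray
      D gray
      D black
      G gray
      G black
    A black
    K→G: G black — skip
    K→H: H black — skip
    I gray
      I→A: A black — skip
      I→G: G black — skip
    I black
    J gray
      J→A: A black — skip
      B gray
        B→A: A black — skip
        C gray
          C→A: A black — skip
          C→F: F is gray → back edge
First back edge: C → F.

C→F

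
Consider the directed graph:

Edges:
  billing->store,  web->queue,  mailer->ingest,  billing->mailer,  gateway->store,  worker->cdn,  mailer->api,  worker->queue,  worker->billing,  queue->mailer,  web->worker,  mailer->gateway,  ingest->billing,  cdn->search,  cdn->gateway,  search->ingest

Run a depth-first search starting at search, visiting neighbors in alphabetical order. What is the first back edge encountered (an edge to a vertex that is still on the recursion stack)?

mailer→ingest

DFS from search (visiting neighbors in alphabetical order); mark gray on enter, black on exit:
search gray
  ingest gray
    billing gray
      mailer gray
        api gray
        api black
        gateway gray
          store gray
          store black
        gateway black
        mailer→ingest: ingest is gray → back edge
First back edge: mailer → ingest.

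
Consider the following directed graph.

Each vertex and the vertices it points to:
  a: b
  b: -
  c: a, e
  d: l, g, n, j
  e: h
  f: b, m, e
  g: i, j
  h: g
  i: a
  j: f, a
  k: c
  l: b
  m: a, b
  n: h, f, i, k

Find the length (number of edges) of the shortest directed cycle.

5

For each vertex v, BFS finds the shortest path from v back to v.
The shortest such closed walk is g → j → f → e → h → g, length 5.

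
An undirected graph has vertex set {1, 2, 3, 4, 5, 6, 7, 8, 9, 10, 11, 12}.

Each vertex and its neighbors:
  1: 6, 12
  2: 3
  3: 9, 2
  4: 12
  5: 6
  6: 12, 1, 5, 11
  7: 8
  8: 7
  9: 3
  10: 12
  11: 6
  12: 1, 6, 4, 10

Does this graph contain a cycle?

Yes

DFS, tracking each vertex's parent; an edge to a visited non-parent vertex closes a cycle.
Start from 8:
visit 8 (parent –)
  visit 7 (parent 8)
    7–8: parent, skip
visit 1 (parent –)
  visit 6 (parent 1)
    visit 12 (parent 6)
      12–1: 1 visited and ≠ parent → cycle
Cycle: 1 – 6 – 12 – 1.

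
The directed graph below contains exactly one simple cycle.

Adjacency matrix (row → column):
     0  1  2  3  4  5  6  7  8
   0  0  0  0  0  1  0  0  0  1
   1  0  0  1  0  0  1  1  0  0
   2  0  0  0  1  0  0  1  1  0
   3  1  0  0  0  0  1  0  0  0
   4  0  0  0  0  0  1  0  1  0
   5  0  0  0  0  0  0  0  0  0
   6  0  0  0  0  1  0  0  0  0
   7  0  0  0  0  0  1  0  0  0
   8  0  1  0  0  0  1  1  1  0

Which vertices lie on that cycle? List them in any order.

0, 1, 2, 3, 8

DFS with gray/black marking from 3:
3 gray
  0 gray
    4 gray
      7 gray
        5 gray
        5 black
      7 black
      4→5: 5 black — skip
    4 black
    8 gray
      8→7: 7 black — skip
      1 gray
        1→5: 5 black — skip
        6 gray
          6→4: 4 black — skip
        6 black
        2 gray
          2→6: 6 black — skip
          2→7: 7 black — skip
          2→3: 3 is gray → back edge
Back edge closes the cycle 3 → 0 → 8 → 1 → 2 → 3; its vertices are {0, 1, 2, 3, 8}.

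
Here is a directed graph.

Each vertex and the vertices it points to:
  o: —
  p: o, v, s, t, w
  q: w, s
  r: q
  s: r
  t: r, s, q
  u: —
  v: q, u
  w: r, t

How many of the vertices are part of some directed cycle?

5

A vertex is on a directed cycle iff it belongs to a strongly connected component of size ≥ 2 (or has a self-loop).
The vertices on cycles are {q, r, s, t, w} — 5 in total.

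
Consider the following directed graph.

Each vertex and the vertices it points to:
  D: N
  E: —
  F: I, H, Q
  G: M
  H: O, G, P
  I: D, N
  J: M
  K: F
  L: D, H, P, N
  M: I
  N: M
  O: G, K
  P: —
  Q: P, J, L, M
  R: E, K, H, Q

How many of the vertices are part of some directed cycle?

A vertex is on a directed cycle iff it belongs to a strongly connected component of size ≥ 2 (or has a self-loop).
The vertices on cycles are {D, F, H, I, K, L, M, N, O, Q} — 10 in total.

10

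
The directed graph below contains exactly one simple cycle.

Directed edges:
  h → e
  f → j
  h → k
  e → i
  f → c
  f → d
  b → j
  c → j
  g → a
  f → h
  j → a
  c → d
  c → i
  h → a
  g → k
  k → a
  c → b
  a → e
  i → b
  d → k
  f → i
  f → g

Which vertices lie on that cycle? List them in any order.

a, b, e, i, j

DFS with gray/black marking from i:
i gray
  b gray
    j gray
      a gray
        e gray
          e→i: i is gray → back edge
Back edge closes the cycle i → b → j → a → e → i; its vertices are {a, b, e, i, j}.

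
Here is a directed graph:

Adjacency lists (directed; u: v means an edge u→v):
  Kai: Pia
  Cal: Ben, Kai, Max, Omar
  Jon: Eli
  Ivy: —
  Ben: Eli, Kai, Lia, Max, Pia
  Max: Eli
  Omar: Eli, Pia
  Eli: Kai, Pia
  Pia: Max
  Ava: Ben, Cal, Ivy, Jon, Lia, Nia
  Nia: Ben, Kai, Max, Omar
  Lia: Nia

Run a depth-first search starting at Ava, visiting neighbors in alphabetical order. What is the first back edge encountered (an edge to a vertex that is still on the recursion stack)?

Max→Eli

DFS from Ava (visiting neighbors in alphabetical order); mark gray on enter, black on exit:
Ava gray
  Ben gray
    Eli gray
      Kai gray
        Pia gray
          Max gray
            Max→Eli: Eli is gray → back edge
First back edge: Max → Eli.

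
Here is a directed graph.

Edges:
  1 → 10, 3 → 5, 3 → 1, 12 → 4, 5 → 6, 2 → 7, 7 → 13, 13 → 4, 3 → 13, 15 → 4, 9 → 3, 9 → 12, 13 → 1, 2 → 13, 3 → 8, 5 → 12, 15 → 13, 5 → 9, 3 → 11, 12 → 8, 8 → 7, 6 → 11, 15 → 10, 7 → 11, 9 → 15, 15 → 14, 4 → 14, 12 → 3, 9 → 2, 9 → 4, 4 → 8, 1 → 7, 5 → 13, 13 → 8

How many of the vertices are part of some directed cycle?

A vertex is on a directed cycle iff it belongs to a strongly connected component of size ≥ 2 (or has a self-loop).
The vertices on cycles are {1, 3, 4, 5, 7, 8, 9, 12, 13} — 9 in total.

9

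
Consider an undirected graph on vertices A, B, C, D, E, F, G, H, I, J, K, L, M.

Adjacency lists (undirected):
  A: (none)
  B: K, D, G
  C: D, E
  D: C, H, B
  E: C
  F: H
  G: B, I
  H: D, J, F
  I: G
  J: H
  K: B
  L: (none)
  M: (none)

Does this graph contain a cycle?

No

DFS, tracking each vertex's parent; an edge to a visited non-parent vertex closes a cycle.
Start from E:
visit E (parent –)
  visit C (parent E)
    visit D (parent C)
      D–C: parent, skip
      visit H (parent D)
        H–D: parent, skip
        visit J (parent H)
          J–H: parent, skip
        visit F (parent H)
          F–H: parent, skip
      visit B (parent D)
        visit K (parent B)
          K–B: parent, skip
        B–D: parent, skip
        visit G (parent B)
          G–B: parent, skip
          visit I (parent G)
            I–G: parent, skip
    C–E: parent, skip
visit A (parent –)
visit L (parent –)
visit M (parent –)
No non-parent visited neighbor found — the graph is a forest.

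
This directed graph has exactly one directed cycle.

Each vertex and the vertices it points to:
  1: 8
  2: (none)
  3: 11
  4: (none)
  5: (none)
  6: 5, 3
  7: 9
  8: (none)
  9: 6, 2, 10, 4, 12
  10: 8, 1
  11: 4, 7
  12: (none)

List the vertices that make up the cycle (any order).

DFS with gray/black marking from 9:
9 gray
  6 gray
    5 gray
    5 black
    3 gray
      11 gray
        4 gray
        4 black
        7 gray
          7→9: 9 is gray → back edge
Back edge closes the cycle 9 → 6 → 3 → 11 → 7 → 9; its vertices are {3, 6, 7, 9, 11}.

3, 6, 7, 9, 11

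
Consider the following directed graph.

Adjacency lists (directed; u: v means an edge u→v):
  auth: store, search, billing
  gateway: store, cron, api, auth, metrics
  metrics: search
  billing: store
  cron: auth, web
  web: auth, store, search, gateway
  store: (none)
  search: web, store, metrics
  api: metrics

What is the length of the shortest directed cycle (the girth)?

2

For each vertex v, BFS finds the shortest path from v back to v.
The shortest such closed walk is web → search → web, length 2.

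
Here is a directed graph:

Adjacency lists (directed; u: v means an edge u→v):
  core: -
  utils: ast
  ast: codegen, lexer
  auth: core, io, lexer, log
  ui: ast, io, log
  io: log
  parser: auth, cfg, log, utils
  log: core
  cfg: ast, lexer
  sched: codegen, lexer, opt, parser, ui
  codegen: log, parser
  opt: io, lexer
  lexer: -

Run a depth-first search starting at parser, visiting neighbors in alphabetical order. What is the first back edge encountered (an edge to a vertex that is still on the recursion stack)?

DFS from parser (visiting neighbors in alphabetical order); mark gray on enter, black on exit:
parser gray
  auth gray
    core gray
    core black
    io gray
      log gray
        log→core: core black — skip
      log black
    io black
    lexer gray
    lexer black
    auth→log: log black — skip
  auth black
  cfg gray
    ast gray
      codegen gray
        codegen→log: log black — skip
        codegen→parser: parser is gray → back edge
First back edge: codegen → parser.

codegen→parser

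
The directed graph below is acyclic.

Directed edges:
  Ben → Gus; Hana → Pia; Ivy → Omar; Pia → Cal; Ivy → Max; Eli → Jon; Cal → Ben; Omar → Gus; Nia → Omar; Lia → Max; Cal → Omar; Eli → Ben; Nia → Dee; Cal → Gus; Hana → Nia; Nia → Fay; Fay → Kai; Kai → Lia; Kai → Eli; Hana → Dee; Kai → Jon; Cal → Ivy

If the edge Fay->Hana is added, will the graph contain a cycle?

Adding Fay→Hana creates a cycle iff Hana can already reach Fay.
Path from Hana: Hana → Nia → Fay.
So Hana → … → Fay → Hana is a cycle.

Yes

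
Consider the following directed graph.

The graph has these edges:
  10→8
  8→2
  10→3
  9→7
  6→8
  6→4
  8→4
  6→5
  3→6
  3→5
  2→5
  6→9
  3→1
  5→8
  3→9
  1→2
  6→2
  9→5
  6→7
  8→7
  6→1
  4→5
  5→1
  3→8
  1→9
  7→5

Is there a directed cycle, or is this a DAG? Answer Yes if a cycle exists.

Yes

DFS with white/gray/black marking, starting from 4:
4 gray
  5 gray
    1 gray
      9 gray
        9→5: 5 is gray → back edge
Back edge found, so a cycle exists: 5 → 1 → 9 → 5.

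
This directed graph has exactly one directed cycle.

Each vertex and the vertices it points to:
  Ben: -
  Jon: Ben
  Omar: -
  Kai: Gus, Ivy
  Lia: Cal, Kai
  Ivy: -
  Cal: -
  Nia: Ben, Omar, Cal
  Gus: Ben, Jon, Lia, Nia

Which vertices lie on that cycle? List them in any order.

DFS with gray/black marking from Gus:
Gus gray
  Ben gray
  Ben black
  Jon gray
    Jon→Ben: Ben black — skip
  Jon black
  Lia gray
    Cal gray
    Cal black
    Kai gray
      Kai→Gus: Gus is gray → back edge
Back edge closes the cycle Gus → Lia → Kai → Gus; its vertices are {Gus, Kai, Lia}.

Gus, Kai, Lia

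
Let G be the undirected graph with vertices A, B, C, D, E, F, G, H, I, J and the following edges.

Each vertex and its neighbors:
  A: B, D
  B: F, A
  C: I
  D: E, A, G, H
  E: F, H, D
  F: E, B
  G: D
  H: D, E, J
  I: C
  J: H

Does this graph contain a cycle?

Yes

DFS, tracking each vertex's parent; an edge to a visited non-parent vertex closes a cycle.
Start from C:
visit C (parent –)
  visit I (parent C)
    I–C: parent, skip
visit A (parent –)
  visit B (parent A)
    visit F (parent B)
      visit E (parent F)
        E–F: parent, skip
        visit H (parent E)
          visit D (parent H)
            D–E: E visited and ≠ parent → cycle
Cycle: E – H – D – E.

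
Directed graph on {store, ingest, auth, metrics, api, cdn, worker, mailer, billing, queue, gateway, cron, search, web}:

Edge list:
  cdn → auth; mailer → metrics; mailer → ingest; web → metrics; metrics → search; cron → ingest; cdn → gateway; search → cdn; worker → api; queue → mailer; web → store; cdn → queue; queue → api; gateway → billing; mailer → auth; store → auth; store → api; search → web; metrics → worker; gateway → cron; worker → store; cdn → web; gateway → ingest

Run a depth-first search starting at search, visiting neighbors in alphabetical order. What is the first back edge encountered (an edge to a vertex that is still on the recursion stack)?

metrics->search

DFS from search (visiting neighbors in alphabetical order); mark gray on enter, black on exit:
search gray
  cdn gray
    auth gray
    auth black
    gateway gray
      billing gray
      billing black
      cron gray
        ingest gray
        ingest black
      cron black
      gateway→ingest: ingest black — skip
    gateway black
    queue gray
      api gray
      api black
      mailer gray
        mailer→auth: auth black — skip
        mailer→ingest: ingest black — skip
        metrics gray
          metrics→search: search is gray → back edge
First back edge: metrics → search.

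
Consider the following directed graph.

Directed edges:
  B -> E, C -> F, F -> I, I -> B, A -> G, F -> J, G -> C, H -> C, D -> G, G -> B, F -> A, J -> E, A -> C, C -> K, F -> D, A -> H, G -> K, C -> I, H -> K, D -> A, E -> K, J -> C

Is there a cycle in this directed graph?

Yes

DFS with white/gray/black marking, starting from A:
A gray
  C gray
    I gray
      B gray
        E gray
          K gray
          K black
        E black
      B black
    I black
    C→K: K black — skip
    F gray
      D gray
        D→A: A is gray → back edge
Back edge found, so a cycle exists: A → C → F → D → A.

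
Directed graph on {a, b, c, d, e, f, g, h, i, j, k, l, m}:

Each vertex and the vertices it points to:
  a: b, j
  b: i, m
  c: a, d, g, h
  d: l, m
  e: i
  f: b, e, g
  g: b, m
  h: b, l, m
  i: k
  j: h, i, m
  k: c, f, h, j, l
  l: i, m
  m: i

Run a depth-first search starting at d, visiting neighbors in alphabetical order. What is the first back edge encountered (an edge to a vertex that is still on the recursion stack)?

DFS from d (visiting neighbors in alphabetical order); mark gray on enter, black on exit:
d gray
  l gray
    i gray
      k gray
        c gray
          a gray
            b gray
              b→i: i is gray → back edge
First back edge: b → i.

b->i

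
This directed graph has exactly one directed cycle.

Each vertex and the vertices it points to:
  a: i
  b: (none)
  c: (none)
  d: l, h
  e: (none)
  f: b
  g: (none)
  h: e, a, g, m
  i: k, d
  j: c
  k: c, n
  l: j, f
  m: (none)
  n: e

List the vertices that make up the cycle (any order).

a, d, h, i

DFS with gray/black marking from i:
i gray
  k gray
    c gray
    c black
    n gray
      e gray
      e black
    n black
  k black
  d gray
    l gray
      j gray
        j→c: c black — skip
      j black
      f gray
        b gray
        b black
      f black
    l black
    h gray
      h→e: e black — skip
      a gray
        a→i: i is gray → back edge
Back edge closes the cycle i → d → h → a → i; its vertices are {a, d, h, i}.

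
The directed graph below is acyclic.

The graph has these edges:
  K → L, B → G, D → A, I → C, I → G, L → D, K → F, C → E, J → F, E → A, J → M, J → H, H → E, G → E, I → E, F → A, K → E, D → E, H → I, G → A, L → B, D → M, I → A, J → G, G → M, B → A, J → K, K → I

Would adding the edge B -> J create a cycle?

Yes

Adding B→J creates a cycle iff J can already reach B.
Path from J: J → K → L → B.
So J → … → B → J is a cycle.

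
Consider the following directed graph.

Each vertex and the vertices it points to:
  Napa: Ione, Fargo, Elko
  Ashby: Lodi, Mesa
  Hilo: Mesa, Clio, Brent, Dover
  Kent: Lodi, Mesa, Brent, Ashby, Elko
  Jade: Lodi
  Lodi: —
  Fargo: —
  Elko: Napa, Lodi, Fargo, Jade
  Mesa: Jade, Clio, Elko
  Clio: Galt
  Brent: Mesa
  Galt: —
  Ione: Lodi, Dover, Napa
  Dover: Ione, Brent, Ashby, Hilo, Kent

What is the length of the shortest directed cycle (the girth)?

2

For each vertex v, BFS finds the shortest path from v back to v.
The shortest such closed walk is Ione → Dover → Ione, length 2.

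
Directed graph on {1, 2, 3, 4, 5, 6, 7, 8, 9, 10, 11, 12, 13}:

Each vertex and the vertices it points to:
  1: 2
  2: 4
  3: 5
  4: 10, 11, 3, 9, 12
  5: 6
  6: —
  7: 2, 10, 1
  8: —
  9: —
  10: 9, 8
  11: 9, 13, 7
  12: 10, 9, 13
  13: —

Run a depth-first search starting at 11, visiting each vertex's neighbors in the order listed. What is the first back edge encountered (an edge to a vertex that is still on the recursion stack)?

DFS from 11 (visiting each vertex's neighbors in the order listed); mark gray on enter, black on exit:
11 gray
  9 gray
  9 black
  13 gray
  13 black
  7 gray
    2 gray
      4 gray
        10 gray
          10→9: 9 black — skip
          8 gray
          8 black
        10 black
        4→11: 11 is gray → back edge
First back edge: 4 → 11.

4→11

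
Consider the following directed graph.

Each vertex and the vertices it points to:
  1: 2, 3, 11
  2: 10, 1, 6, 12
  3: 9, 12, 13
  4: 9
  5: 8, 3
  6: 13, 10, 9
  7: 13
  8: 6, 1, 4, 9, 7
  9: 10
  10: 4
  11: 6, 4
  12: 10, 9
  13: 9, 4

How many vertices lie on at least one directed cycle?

5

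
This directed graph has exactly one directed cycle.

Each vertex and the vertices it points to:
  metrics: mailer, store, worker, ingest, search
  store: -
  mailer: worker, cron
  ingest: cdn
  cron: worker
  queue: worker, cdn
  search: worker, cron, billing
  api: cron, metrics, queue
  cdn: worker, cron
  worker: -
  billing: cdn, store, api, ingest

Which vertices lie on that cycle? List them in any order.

api, search, billing, metrics

DFS with gray/black marking from billing:
billing gray
  cdn gray
    worker gray
    worker black
    cron gray
      cron→worker: worker black — skip
    cron black
  cdn black
  store gray
  store black
  api gray
    api→cron: cron black — skip
    metrics gray
      mailer gray
        mailer→worker: worker black — skip
        mailer→cron: cron black — skip
      mailer black
      metrics→store: store black — skip
      metrics→worker: worker black — skip
      ingest gray
        ingest→cdn: cdn black — skip
      ingest black
      search gray
        search→worker: worker black — skip
        search→cron: cron black — skip
        search→billing: billing is gray → back edge
Back edge closes the cycle billing → api → metrics → search → billing; its vertices are {api, search, billing, metrics}.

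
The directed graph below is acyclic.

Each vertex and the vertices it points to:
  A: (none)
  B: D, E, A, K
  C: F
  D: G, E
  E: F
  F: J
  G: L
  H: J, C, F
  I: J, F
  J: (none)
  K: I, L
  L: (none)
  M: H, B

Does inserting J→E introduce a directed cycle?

Adding J→E creates a cycle iff E can already reach J.
Path from E: E → F → J.
So E → … → J → E is a cycle.

Yes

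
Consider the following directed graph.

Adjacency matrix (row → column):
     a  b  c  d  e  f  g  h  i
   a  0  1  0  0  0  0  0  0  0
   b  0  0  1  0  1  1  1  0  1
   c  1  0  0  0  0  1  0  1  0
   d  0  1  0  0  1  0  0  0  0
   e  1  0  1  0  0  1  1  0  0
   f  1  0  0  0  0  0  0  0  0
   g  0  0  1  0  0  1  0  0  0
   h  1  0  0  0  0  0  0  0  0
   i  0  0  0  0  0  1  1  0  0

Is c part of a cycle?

Yes

c is on a cycle iff c can reach itself via ≥1 edge.
c → a → b → c — yes.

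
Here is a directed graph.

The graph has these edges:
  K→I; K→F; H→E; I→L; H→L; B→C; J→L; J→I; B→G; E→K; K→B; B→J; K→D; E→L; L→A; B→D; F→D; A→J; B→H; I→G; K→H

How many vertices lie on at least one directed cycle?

A vertex is on a directed cycle iff it belongs to a strongly connected component of size ≥ 2 (or has a self-loop).
The vertices on cycles are {A, B, E, H, I, J, K, L} — 8 in total.

8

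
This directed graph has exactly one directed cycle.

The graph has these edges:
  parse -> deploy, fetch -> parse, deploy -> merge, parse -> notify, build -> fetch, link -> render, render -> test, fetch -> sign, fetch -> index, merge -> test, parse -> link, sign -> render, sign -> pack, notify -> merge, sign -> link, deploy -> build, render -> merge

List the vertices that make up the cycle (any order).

build, fetch, parse, deploy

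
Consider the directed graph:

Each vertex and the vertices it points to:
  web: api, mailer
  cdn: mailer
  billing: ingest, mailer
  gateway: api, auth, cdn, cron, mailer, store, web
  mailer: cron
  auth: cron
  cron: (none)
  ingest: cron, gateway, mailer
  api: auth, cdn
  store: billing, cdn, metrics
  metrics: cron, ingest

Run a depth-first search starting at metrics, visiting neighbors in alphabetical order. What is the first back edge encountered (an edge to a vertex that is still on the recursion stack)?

billing→ingest

DFS from metrics (visiting neighbors in alphabetical order); mark gray on enter, black on exit:
metrics gray
  cron gray
  cron black
  ingest gray
    ingest→cron: cron black — skip
    gateway gray
      api gray
        auth gray
          auth→cron: cron black — skip
        auth black
        cdn gray
          mailer gray
            mailer→cron: cron black — skip
          mailer black
        cdn black
      api black
      gateway→auth: auth black — skip
      gateway→cdn: cdn black — skip
      gateway→cron: cron black — skip
      gateway→mailer: mailer black — skip
      store gray
        billing gray
          billing→ingest: ingest is gray → back edge
First back edge: billing → ingest.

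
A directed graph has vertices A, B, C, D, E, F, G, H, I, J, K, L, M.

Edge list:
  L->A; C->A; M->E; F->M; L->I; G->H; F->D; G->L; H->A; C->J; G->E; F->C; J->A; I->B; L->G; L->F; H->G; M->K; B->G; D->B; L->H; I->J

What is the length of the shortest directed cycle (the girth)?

For each vertex v, BFS finds the shortest path from v back to v.
The shortest such closed walk is L → G → L, length 2.

2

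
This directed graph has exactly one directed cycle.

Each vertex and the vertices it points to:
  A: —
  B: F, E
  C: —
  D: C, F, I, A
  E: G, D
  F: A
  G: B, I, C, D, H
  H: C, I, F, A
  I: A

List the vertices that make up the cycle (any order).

DFS with gray/black marking from B:
B gray
  F gray
    A gray
    A black
  F black
  E gray
    G gray
      G→B: B is gray → back edge
Back edge closes the cycle B → E → G → B; its vertices are {B, E, G}.

B, E, G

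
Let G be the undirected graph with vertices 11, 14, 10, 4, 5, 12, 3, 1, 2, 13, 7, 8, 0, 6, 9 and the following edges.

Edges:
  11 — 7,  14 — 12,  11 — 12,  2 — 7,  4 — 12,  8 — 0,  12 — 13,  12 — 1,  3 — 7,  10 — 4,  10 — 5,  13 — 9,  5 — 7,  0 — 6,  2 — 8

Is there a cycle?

Yes

DFS, tracking each vertex's parent; an edge to a visited non-parent vertex closes a cycle.
Start from 11:
visit 11 (parent –)
  visit 7 (parent 11)
    visit 3 (parent 7)
      3–7: parent, skip
    7–11: parent, skip
    visit 5 (parent 7)
      5–7: parent, skip
      visit 10 (parent 5)
        visit 4 (parent 10)
          visit 12 (parent 4)
            12–4: parent, skip
            visit 1 (parent 12)
              1–12: parent, skip
            12–11: 11 visited and ≠ parent → cycle
Cycle: 11 – 7 – 5 – 10 – 4 – 12 – 11.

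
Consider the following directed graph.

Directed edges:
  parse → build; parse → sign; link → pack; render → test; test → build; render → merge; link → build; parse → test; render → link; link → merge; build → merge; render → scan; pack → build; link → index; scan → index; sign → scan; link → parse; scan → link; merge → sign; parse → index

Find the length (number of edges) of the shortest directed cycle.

4

For each vertex v, BFS finds the shortest path from v back to v.
The shortest such closed walk is scan → link → parse → sign → scan, length 4.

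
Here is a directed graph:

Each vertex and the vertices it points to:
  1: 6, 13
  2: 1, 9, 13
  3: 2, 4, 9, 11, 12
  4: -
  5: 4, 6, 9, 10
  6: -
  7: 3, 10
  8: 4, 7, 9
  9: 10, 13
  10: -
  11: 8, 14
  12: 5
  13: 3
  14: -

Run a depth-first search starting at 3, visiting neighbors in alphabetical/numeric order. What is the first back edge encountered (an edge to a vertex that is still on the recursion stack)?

DFS from 3 (visiting neighbors in alphabetical/numeric order); mark gray on enter, black on exit:
3 gray
  2 gray
    1 gray
      6 gray
      6 black
      13 gray
        13→3: 3 is gray → back edge
First back edge: 13 → 3.

13->3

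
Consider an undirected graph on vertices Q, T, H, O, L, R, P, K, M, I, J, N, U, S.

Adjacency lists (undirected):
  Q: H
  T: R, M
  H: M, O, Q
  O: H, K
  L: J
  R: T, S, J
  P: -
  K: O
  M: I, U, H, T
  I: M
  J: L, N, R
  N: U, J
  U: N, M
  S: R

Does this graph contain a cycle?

DFS, tracking each vertex's parent; an edge to a visited non-parent vertex closes a cycle.
Start from R:
visit R (parent –)
  visit T (parent R)
    T–R: parent, skip
    visit M (parent T)
      visit I (parent M)
        I–M: parent, skip
      visit U (parent M)
        visit N (parent U)
          N–U: parent, skip
          visit J (parent N)
            visit L (parent J)
              L–J: parent, skip
            J–N: parent, skip
            J–R: R visited and ≠ parent → cycle
Cycle: R – T – M – U – N – J – R.

Yes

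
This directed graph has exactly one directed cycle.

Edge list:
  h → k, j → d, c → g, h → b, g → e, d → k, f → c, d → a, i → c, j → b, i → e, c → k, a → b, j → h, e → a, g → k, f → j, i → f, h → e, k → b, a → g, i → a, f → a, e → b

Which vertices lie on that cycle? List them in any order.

a, e, g

DFS with gray/black marking from g:
g gray
  e gray
    a gray
      b gray
      b black
      a→g: g is gray → back edge
Back edge closes the cycle g → e → a → g; its vertices are {a, e, g}.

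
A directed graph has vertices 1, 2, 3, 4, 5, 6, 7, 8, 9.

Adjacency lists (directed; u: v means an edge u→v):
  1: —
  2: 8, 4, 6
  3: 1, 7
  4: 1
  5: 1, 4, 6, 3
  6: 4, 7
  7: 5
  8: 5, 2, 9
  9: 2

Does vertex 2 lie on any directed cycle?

Yes

2 is on a cycle iff 2 can reach itself via ≥1 edge.
2 → 8 → 2 — yes.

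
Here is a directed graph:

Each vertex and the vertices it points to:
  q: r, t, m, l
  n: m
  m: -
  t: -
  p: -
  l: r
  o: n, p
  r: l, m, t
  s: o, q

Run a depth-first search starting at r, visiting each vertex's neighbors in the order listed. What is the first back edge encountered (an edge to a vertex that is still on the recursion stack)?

l->r

DFS from r (visiting each vertex's neighbors in the order listed); mark gray on enter, black on exit:
r gray
  l gray
    l→r: r is gray → back edge
First back edge: l → r.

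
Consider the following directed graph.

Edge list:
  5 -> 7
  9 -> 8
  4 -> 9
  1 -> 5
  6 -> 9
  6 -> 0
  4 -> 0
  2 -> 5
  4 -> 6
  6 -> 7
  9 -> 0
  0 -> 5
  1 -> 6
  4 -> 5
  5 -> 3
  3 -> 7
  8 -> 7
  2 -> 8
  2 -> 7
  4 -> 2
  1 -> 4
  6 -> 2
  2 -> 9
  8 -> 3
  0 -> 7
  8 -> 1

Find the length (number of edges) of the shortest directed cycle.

4

For each vertex v, BFS finds the shortest path from v back to v.
The shortest such closed walk is 1 → 6 → 9 → 8 → 1, length 4.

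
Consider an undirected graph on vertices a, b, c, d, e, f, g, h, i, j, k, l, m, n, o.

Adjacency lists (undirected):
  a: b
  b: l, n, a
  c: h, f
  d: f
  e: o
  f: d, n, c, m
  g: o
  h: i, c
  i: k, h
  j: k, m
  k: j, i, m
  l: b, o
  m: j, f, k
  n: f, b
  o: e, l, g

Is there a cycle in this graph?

Yes

DFS, tracking each vertex's parent; an edge to a visited non-parent vertex closes a cycle.
Start from n:
visit n (parent –)
  visit f (parent n)
    visit d (parent f)
      d–f: parent, skip
    f–n: parent, skip
    visit c (parent f)
      visit h (parent c)
        visit i (parent h)
          visit k (parent i)
            visit j (parent k)
              j–k: parent, skip
              visit m (parent j)
                m–j: parent, skip
                m–f: f visited and ≠ parent → cycle
Cycle: f – c – h – i – k – j – m – f.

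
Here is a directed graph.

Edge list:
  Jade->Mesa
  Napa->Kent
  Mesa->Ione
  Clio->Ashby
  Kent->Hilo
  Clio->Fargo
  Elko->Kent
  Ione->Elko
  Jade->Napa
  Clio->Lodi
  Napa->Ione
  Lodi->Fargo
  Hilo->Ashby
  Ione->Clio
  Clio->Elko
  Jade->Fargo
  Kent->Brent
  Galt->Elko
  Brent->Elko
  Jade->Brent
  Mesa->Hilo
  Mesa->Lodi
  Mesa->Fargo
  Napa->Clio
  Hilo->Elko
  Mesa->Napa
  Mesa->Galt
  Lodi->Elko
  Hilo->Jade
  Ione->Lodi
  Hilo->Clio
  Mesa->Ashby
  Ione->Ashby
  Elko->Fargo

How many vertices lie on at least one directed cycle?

11

A vertex is on a directed cycle iff it belongs to a strongly connected component of size ≥ 2 (or has a self-loop).
The vertices on cycles are {Clio, Elko, Galt, Hilo, Ione, Jade, Kent, Lodi, Mesa, Napa, Brent} — 11 in total.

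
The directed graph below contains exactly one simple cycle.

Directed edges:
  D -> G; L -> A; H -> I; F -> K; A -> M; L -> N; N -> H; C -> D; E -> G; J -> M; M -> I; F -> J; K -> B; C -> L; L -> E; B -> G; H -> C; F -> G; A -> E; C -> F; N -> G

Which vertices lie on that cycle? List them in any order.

DFS with gray/black marking from C:
C gray
  F gray
    K gray
      B gray
        G gray
        G black
      B black
    K black
    F→G: G black — skip
    J gray
      M gray
        I gray
        I black
      M black
    J black
  F black
  L gray
    N gray
      N→G: G black — skip
      H gray
        H→C: C is gray → back edge
Back edge closes the cycle C → L → N → H → C; its vertices are {C, H, L, N}.

C, H, L, N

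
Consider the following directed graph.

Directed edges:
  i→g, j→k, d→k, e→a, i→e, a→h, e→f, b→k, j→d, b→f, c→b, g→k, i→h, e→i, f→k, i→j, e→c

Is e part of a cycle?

Yes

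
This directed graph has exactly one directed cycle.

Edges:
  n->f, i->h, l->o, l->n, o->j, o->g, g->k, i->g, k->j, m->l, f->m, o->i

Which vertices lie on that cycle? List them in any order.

DFS with gray/black marking from m:
m gray
  l gray
    n gray
      f gray
        f→m: m is gray → back edge
Back edge closes the cycle m → l → n → f → m; its vertices are {f, l, m, n}.

f, l, m, n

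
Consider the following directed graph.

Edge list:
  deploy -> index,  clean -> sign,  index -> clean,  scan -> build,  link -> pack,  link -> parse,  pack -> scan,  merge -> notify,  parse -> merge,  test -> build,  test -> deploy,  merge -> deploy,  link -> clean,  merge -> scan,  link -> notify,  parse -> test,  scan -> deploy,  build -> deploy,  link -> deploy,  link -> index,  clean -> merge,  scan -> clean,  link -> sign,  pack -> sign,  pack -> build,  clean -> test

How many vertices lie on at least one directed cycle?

A vertex is on a directed cycle iff it belongs to a strongly connected component of size ≥ 2 (or has a self-loop).
The vertices on cycles are {scan, test, build, clean, index, merge, deploy} — 7 in total.

7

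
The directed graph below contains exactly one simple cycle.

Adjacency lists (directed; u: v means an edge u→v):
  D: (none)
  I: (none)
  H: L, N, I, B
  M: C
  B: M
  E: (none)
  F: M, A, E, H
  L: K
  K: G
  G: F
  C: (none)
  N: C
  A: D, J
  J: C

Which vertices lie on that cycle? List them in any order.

DFS with gray/black marking from F:
F gray
  M gray
    C gray
    C black
  M black
  A gray
    D gray
    D black
    J gray
      J→C: C black — skip
    J black
  A black
  E gray
  E black
  H gray
    L gray
      K gray
        G gray
          G→F: F is gray → back edge
Back edge closes the cycle F → H → L → K → G → F; its vertices are {F, G, H, K, L}.

F, G, H, K, L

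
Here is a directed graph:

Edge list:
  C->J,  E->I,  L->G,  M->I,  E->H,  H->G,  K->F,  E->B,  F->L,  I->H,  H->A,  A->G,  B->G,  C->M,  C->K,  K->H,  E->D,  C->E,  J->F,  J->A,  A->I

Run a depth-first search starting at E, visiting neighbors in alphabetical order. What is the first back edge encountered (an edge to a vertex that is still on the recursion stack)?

I→H

DFS from E (visiting neighbors in alphabetical order); mark gray on enter, black on exit:
E gray
  B gray
    G gray
    G black
  B black
  D gray
  D black
  H gray
    A gray
      A→G: G black — skip
      I gray
        I→H: H is gray → back edge
First back edge: I → H.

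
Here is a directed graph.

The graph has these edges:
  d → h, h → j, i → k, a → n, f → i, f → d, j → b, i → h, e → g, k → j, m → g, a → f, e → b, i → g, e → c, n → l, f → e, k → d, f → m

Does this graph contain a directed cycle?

DFS with white/gray/black marking, starting from i:
i gray
  k gray
    d gray
      h gray
        j gray
          b gray
          b black
        j black
      h black
    d black
    k→j: j black — skip
  k black
  i→h: h black — skip
  g gray
  g black
i black
l gray
l black
f gray
  m gray
    m→g: g black — skip
  m black
  f→d: d black — skip
  f→i: i black — skip
  e gray
    e→g: g black — skip
    e→b: b black — skip
    c gray
    c black
  e black
f black
a gray
  a→f: f black — skip
  n gray
    n→l: l black — skip
  n black
a black
Every edge goes to a white or black vertex — no back edge, so the graph is acyclic.

No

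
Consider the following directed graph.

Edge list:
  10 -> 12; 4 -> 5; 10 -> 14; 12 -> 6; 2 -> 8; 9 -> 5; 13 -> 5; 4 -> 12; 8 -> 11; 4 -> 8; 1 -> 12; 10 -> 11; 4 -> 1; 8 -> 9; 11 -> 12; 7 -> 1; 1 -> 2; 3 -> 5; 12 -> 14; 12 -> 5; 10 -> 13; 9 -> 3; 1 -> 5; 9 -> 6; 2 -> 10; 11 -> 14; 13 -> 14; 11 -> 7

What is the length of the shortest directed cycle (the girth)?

5

For each vertex v, BFS finds the shortest path from v back to v.
The shortest such closed walk is 1 → 2 → 8 → 11 → 7 → 1, length 5.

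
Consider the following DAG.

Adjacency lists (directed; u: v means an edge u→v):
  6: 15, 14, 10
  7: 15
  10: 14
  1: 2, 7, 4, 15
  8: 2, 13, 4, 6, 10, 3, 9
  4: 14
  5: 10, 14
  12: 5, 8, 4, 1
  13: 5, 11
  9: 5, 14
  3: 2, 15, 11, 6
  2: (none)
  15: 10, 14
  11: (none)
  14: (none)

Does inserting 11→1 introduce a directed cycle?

No

Adding 11→1 creates a cycle iff 1 can already reach 11.
Explore from 1: no path reaches 11. The graph stays acyclic.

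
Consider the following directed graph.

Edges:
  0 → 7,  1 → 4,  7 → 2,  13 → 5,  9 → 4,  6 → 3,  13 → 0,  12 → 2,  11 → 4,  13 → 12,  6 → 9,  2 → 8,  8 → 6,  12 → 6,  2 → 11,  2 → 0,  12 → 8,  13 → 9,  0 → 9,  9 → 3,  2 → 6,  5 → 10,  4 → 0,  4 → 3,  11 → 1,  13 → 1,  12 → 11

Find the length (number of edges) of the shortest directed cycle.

3

For each vertex v, BFS finds the shortest path from v back to v.
The shortest such closed walk is 0 → 7 → 2 → 0, length 3.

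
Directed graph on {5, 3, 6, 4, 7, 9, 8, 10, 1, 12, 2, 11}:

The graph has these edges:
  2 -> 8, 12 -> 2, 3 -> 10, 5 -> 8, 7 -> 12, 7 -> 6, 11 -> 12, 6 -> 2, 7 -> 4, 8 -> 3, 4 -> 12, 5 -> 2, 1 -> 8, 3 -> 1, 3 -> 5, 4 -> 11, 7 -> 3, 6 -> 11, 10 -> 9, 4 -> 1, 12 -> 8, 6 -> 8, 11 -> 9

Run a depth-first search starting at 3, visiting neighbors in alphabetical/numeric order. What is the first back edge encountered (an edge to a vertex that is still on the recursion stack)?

8->3

DFS from 3 (visiting neighbors in alphabetical/numeric order); mark gray on enter, black on exit:
3 gray
  1 gray
    8 gray
      8→3: 3 is gray → back edge
First back edge: 8 → 3.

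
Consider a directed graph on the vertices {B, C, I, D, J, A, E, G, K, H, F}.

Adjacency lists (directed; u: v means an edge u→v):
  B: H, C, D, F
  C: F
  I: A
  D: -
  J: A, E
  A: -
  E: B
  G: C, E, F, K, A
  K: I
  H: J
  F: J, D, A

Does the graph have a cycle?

Yes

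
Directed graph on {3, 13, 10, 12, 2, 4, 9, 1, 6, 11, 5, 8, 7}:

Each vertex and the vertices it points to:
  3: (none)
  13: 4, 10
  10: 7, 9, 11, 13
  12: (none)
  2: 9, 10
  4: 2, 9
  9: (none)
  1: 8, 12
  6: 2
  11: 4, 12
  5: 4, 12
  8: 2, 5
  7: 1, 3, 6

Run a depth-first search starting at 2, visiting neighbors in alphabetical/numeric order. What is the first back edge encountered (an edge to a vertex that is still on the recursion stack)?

8->2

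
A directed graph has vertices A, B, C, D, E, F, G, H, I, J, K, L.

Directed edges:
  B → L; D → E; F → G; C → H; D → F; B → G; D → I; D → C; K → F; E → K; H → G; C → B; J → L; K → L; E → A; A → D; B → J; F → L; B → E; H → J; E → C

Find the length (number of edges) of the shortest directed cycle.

3

For each vertex v, BFS finds the shortest path from v back to v.
The shortest such closed walk is D → E → A → D, length 3.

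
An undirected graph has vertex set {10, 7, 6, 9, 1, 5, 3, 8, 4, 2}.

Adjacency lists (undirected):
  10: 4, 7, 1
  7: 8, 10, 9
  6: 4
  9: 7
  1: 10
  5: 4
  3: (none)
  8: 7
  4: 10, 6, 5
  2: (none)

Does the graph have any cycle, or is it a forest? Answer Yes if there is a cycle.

DFS, tracking each vertex's parent; an edge to a visited non-parent vertex closes a cycle.
Start from 9:
visit 9 (parent –)
  visit 7 (parent 9)
    visit 8 (parent 7)
      8–7: parent, skip
    visit 10 (parent 7)
      visit 4 (parent 10)
        4–10: parent, skip
        visit 6 (parent 4)
          6–4: parent, skip
        visit 5 (parent 4)
          5–4: parent, skip
      10–7: parent, skip
      visit 1 (parent 10)
        1–10: parent, skip
    7–9: parent, skip
visit 3 (parent –)
visit 2 (parent –)
No non-parent visited neighbor found — the graph is a forest.

No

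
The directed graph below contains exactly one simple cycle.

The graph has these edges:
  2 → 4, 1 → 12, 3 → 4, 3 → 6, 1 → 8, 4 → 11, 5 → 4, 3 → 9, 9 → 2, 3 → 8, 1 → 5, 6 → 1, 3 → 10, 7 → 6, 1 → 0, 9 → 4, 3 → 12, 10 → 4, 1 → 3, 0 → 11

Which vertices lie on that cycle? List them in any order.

1, 3, 6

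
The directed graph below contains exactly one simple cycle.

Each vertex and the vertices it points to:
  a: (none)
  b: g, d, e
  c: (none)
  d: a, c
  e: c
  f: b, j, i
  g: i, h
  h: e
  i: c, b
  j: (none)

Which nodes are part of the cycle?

DFS with gray/black marking from b:
b gray
  g gray
    i gray
      c gray
      c black
      i→b: b is gray → back edge
Back edge closes the cycle b → g → i → b; its vertices are {b, g, i}.

b, g, i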